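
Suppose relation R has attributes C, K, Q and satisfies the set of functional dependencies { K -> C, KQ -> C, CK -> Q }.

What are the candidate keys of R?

K

Attribute K never appears on the right-hand side of any dependency, so K must belong to every candidate key.
{K}⁺ = {C, K, Q}, which is all of the schema, so {K} is the only candidate key.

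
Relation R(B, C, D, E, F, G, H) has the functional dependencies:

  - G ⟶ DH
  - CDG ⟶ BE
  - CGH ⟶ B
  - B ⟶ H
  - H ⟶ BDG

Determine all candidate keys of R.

(B, C, F), (C, F, G), (C, F, H)

{B, C, F}⁺: B→H adds H; H→BDG adds D, G; CDG→BE adds E → {B, C, D, E, F, G, H}. Minimal: {C, F}⁺ = {C, F}; {B, F}⁺ = {B, D, F, G, H}; {B, C}⁺ = {B, C, D, E, G, H} — none reach the full schema.
{C, F, G}⁺: G→DH adds D, H; CDG→BE adds B, E → {B, C, D, E, F, G, H}. Minimal: {F, G}⁺ = {B, D, F, G, H}; {C, G}⁺ = {B, C, D, E, G, H}; {C, F}⁺ = {C, F} — none reach the full schema.
{C, F, H}⁺: H→BDG adds B, D, G; CDG→BE adds E → {B, C, D, E, F, G, H}. Minimal: {F, H}⁺ = {B, D, F, G, H}; {C, H}⁺ = {B, C, D, E, G, H}; {C, F}⁺ = {C, F} — none reach the full schema.
Any other superkey contains one of these as a subset, so there are no further candidate keys.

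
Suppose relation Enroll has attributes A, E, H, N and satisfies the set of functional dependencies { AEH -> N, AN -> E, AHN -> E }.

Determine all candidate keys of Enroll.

Attributes A, H never appear on any right-hand side, so every candidate key must contain {A, H}.
{A, H}⁺ = {A, H}, which is not all of the schema, so we must add further attributes.
{A, E, H}⁺: AEH→N adds N → {A, E, H, N}. Minimal: {E, H}⁺ = {E, H}; {A, H}⁺ = {A, H}; {A, E}⁺ = {A, E} — none reach the full schema.
{A, H, N}⁺: AN→E adds E → {A, E, H, N}. Minimal: {H, N}⁺ = {H, N}; {A, N}⁺ = {A, E, N}; {A, H}⁺ = {A, H} — none reach the full schema.

AEH; AHN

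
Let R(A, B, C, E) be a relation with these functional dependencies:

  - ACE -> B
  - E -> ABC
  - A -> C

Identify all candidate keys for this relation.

E

{E}⁺: E→ABC adds A, B, C → {A, B, C, E}.
No other minimal superkey exists.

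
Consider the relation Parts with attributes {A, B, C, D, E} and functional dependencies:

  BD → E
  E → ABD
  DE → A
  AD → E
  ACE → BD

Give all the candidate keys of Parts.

Attribute C never appears on the right-hand side of any dependency, so C must belong to every candidate key.
{C}⁺ = {C}, which is not all of the schema, so we must add further attributes.
{C, E}⁺: E→ABD adds A, B, D → {A, B, C, D, E}. Minimal: {E}⁺ = {A, B, D, E}; {C}⁺ = {C} — none reach the full schema.
{A, C, D}⁺: AD→E adds E; ACE→BD adds B → {A, B, C, D, E}. Minimal: {C, D}⁺ = {C, D}; {A, D}⁺ = {A, B, D, E}; {A, C}⁺ = {A, C} — none reach the full schema.
{B, C, D}⁺: BD→E adds E; E→ABD adds A → {A, B, C, D, E}. Minimal: {C, D}⁺ = {C, D}; {B, D}⁺ = {A, B, D, E}; {B, C}⁺ = {B, C} — none reach the full schema.

{C, E}; {A, C, D}; {B, C, D}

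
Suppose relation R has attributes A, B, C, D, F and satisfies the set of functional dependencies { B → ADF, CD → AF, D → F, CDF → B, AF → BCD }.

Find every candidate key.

B; AD; AF; CD

{B}⁺: B→ADF adds A, D, F; AF→BCD adds C → {A, B, C, D, F}.
{A, D}⁺: D→F adds F; AF→BCD adds B, C → {A, B, C, D, F}.
{A, F}⁺: AF→BCD adds B, C, D → {A, B, C, D, F}.
{C, D}⁺: CD→AF adds A, F; CDF→B adds B → {A, B, C, D, F}.
Any other superkey contains one of these as a subset, so there are no further candidate keys.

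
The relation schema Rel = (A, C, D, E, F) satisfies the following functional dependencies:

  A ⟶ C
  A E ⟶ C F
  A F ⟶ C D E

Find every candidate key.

(A, E); (A, F)

Attribute A never appears on the right-hand side of any dependency, so A must belong to every candidate key.
{A}⁺ = {A, C}, which is not all of the schema, so we must add further attributes.
{A, E}⁺: A→C adds C; AE→CF adds F; AF→CDE adds D → {A, C, D, E, F}. Minimal: {E}⁺ = {E}; {A}⁺ = {A, C} — none reach the full schema.
{A, F}⁺: A→C adds C; AF→CDE adds D, E → {A, C, D, E, F}. Minimal: {F}⁺ = {F}; {A}⁺ = {A, C} — none reach the full schema.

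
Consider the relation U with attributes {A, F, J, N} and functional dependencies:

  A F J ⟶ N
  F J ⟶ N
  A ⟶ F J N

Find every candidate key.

(A)

Attribute A never appears on the right-hand side of any dependency, so A must belong to every candidate key.
{A}⁺ = {A, F, J, N}, which is all of the schema, so {A} is the only candidate key.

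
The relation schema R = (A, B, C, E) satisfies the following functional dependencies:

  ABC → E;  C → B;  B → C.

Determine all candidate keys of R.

AB, AC

Attribute A never appears on the right-hand side of any dependency, so A must belong to every candidate key.
{A}⁺ = {A}, which is not all of the schema, so we must add further attributes.
{A, B}⁺: B→C adds C; ABC→E adds E → {A, B, C, E}. Minimal: {B}⁺ = {B, C}; {A}⁺ = {A} — none reach the full schema.
{A, C}⁺: C→B adds B; ABC→E adds E → {A, B, C, E}. Minimal: {C}⁺ = {B, C}; {A}⁺ = {A} — none reach the full schema.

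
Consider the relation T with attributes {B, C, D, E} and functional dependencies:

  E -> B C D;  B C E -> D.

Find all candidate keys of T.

E

Attribute E never appears on the right-hand side of any dependency, so E must belong to every candidate key.
{E}⁺ = {B, C, D, E}, which is all of the schema, so {E} is the only candidate key.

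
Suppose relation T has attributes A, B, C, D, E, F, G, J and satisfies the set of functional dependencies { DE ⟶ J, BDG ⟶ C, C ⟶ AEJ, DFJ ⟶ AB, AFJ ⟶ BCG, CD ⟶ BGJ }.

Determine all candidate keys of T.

{C, D, F}, {D, E, F}, {D, F, J}, {B, D, F, G}

Attributes D, F never appear on any right-hand side, so every candidate key must contain {D, F}.
{D, F}⁺ = {D, F}, which is not all of the schema, so we must add further attributes.
{C, D, F}⁺: C→AEJ adds A, E, J; DFJ→AB adds B; AFJ→BCG adds G → {A, B, C, D, E, F, G, J}.
{D, E, F}⁺: DE→J adds J; DFJ→AB adds A, B; AFJ→BCG adds C, G → {A, B, C, D, E, F, G, J}.
{D, F, J}⁺: DFJ→AB adds A, B; AFJ→BCG adds C, G; C→AEJ adds E → {A, B, C, D, E, F, G, J}.
{B, D, F, G}⁺: BDG→C adds C; C→AEJ adds A, E, J → {A, B, C, D, E, F, G, J}.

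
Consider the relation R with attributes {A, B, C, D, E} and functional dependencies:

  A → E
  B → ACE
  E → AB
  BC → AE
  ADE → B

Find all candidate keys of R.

AD, BD, DE

Attribute D never appears on the right-hand side of any dependency, so D must belong to every candidate key.
{D}⁺ = {D}, which is not all of the schema, so we must add further attributes.
{A, D}⁺: A→E adds E; E→AB adds B; B→ACE adds C → {A, B, C, D, E}.
{B, D}⁺: B→ACE adds A, C, E → {A, B, C, D, E}.
{D, E}⁺: E→AB adds A, B; B→ACE adds C → {A, B, C, D, E}.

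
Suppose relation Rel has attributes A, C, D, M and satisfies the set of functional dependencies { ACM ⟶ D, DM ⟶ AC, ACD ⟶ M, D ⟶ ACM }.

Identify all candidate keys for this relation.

{D}; {A, C, M}

{D}⁺: D→ACM adds A, C, M → {A, C, D, M}.
{A, C, M}⁺: ACM→D adds D → {A, C, D, M}.
Any other superkey contains one of these as a subset, so there are no further candidate keys.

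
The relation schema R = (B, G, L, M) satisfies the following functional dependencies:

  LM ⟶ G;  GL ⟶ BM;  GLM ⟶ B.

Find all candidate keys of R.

(G, L), (L, M)

Attribute L never appears on the right-hand side of any dependency, so L must belong to every candidate key.
{L}⁺ = {L}, which is not all of the schema, so we must add further attributes.
{G, L}⁺: GL→BM adds B, M → {B, G, L, M}. Minimal: {L}⁺ = {L}; {G}⁺ = {G} — none reach the full schema.
{L, M}⁺: LM→G adds G; GL→BM adds B → {B, G, L, M}. Minimal: {M}⁺ = {M}; {L}⁺ = {L} — none reach the full schema.
Any other superkey contains one of these as a subset, so there are no further candidate keys.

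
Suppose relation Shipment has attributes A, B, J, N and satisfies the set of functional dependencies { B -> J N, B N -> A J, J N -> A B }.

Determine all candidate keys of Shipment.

{B}⁺: B→JN adds J, N; BN→AJ adds A → {A, B, J, N}.
{J, N}⁺: JN→AB adds A, B → {A, B, J, N}. Minimal: {N}⁺ = {N}; {J}⁺ = {J} — none reach the full schema.
Any other superkey contains one of these as a subset, so there are no further candidate keys.

(B), (J, N)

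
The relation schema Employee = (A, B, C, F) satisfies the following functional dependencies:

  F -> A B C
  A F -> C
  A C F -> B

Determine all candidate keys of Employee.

{F}⁺: F→ABC adds A, B, C → {A, B, C, F}.
No other minimal superkey exists.

{F}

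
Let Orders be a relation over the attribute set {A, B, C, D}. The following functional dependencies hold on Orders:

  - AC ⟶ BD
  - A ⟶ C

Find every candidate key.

A

Attribute A never appears on the right-hand side of any dependency, so A must belong to every candidate key.
{A}⁺ = {A, B, C, D}, which is all of the schema, so {A} is the only candidate key.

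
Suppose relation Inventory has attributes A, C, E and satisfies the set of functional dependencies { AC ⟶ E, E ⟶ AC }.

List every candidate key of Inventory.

{E}⁺: E→AC adds A, C → {A, C, E}.
{A, C}⁺: AC→E adds E → {A, C, E}.

{E}; {A, C}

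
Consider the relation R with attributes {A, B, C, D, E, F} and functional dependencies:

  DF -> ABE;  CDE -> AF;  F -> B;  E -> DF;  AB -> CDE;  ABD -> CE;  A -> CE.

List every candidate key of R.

A, E, DF

{A}⁺: A→CE adds C, E; E→DF adds D, F; DF→ABE adds B → {A, B, C, D, E, F}.
{E}⁺: E→DF adds D, F; DF→ABE adds A, B; AB→CDE adds C → {A, B, C, D, E, F}.
{D, F}⁺: DF→ABE adds A, B, E; AB→CDE adds C → {A, B, C, D, E, F}. Minimal: {F}⁺ = {B, F}; {D}⁺ = {D} — none reach the full schema.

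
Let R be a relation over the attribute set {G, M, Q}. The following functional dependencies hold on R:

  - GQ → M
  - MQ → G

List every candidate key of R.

Attribute Q never appears on the right-hand side of any dependency, so Q must belong to every candidate key.
{Q}⁺ = {Q}, which is not all of the schema, so we must add further attributes.
{G, Q}⁺: GQ→M adds M → {G, M, Q}. Minimal: {Q}⁺ = {Q}; {G}⁺ = {G} — none reach the full schema.
{M, Q}⁺: MQ→G adds G → {G, M, Q}. Minimal: {Q}⁺ = {Q}; {M}⁺ = {M} — none reach the full schema.

{G, Q}, {M, Q}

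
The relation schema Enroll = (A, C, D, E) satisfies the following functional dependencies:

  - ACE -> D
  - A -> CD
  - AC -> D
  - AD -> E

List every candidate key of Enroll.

{A}

Attribute A never appears on the right-hand side of any dependency, so A must belong to every candidate key.
{A}⁺ = {A, C, D, E}, which is all of the schema, so {A} is the only candidate key.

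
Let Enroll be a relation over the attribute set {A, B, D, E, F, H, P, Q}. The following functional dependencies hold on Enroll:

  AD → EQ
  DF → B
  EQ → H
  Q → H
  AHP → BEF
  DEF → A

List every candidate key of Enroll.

Attributes D, P never appear on any right-hand side, so every candidate key must contain {D, P}.
{D, P}⁺ = {D, P}, which is not all of the schema, so we must add further attributes.
{A, D, P}⁺: AD→EQ adds E, Q; EQ→H adds H; AHP→BEF adds B, F → {A, B, D, E, F, H, P, Q}.
{D, E, F, P}⁺: DF→B adds B; DEF→A adds A; AD→EQ adds Q; EQ→H adds H → {A, B, D, E, F, H, P, Q}.

ADP, DEFP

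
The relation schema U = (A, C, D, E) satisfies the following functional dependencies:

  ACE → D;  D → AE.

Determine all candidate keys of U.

CD; ACE

Attribute C never appears on the right-hand side of any dependency, so C must belong to every candidate key.
{C}⁺ = {C}, which is not all of the schema, so we must add further attributes.
{C, D}⁺: D→AE adds A, E → {A, C, D, E}. Minimal: {D}⁺ = {A, D, E}; {C}⁺ = {C} — none reach the full schema.
{A, C, E}⁺: ACE→D adds D → {A, C, D, E}. Minimal: {C, E}⁺ = {C, E}; {A, E}⁺ = {A, E}; {A, C}⁺ = {A, C} — none reach the full schema.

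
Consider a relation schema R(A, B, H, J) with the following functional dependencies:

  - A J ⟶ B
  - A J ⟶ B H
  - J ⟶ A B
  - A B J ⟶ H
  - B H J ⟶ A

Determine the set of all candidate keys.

J

Attribute J never appears on the right-hand side of any dependency, so J must belong to every candidate key.
{J}⁺ = {A, B, H, J}, which is all of the schema, so {J} is the only candidate key.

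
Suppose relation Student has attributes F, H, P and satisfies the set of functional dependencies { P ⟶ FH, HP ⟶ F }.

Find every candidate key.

Attribute P never appears on the right-hand side of any dependency, so P must belong to every candidate key.
{P}⁺ = {F, H, P}, which is all of the schema, so {P} is the only candidate key.

(P)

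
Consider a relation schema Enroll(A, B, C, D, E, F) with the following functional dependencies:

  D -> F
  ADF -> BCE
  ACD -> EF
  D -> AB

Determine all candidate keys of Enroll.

{D}

Attribute D never appears on the right-hand side of any dependency, so D must belong to every candidate key.
{D}⁺ = {A, B, C, D, E, F}, which is all of the schema, so {D} is the only candidate key.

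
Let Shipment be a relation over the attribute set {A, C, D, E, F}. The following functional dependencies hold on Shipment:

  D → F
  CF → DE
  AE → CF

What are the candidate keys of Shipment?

Attribute A never appears on the right-hand side of any dependency, so A must belong to every candidate key.
{A}⁺ = {A}, which is not all of the schema, so we must add further attributes.
{A, E}⁺: AE→CF adds C, F; CF→DE adds D → {A, C, D, E, F}.
{A, C, D}⁺: D→F adds F; CF→DE adds E → {A, C, D, E, F}.
{A, C, F}⁺: CF→DE adds D, E → {A, C, D, E, F}.

{A, E}, {A, C, D}, {A, C, F}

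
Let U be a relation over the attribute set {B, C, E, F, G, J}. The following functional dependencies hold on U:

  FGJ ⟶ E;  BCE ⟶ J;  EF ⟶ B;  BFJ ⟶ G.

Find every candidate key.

{C, E, F}⁺: EF→B adds B; BCE→J adds J; BFJ→G adds G → {B, C, E, F, G, J}. Minimal: {E, F}⁺ = {B, E, F}; {C, F}⁺ = {C, F}; {C, E}⁺ = {C, E} — none reach the full schema.
{B, C, F, J}⁺: BFJ→G adds G; FGJ→E adds E → {B, C, E, F, G, J}. Minimal: {C, F, J}⁺ = {C, F, J}; {B, F, J}⁺ = {B, E, F, G, J}; {B, C, J}⁺ = {B, C, J}; … — none reach the full schema.
{C, F, G, J}⁺: FGJ→E adds E; EF→B adds B → {B, C, E, F, G, J}. Minimal: {F, G, J}⁺ = {B, E, F, G, J}; {C, G, J}⁺ = {C, G, J}; {C, F, J}⁺ = {C, F, J}; … — none reach the full schema.
Any other superkey contains one of these as a subset, so there are no further candidate keys.

{C, E, F}, {B, C, F, J}, {C, F, G, J}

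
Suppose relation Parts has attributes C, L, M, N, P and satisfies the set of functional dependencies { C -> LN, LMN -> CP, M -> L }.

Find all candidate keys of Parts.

Attribute M never appears on the right-hand side of any dependency, so M must belong to every candidate key.
{M}⁺ = {L, M}, which is not all of the schema, so we must add further attributes.
{C, M}⁺: C→LN adds L, N; LMN→CP adds P → {C, L, M, N, P}. Minimal: {M}⁺ = {L, M}; {C}⁺ = {C, L, N} — none reach the full schema.
{M, N}⁺: M→L adds L; LMN→CP adds C, P → {C, L, M, N, P}. Minimal: {N}⁺ = {N}; {M}⁺ = {L, M} — none reach the full schema.
Any other superkey contains one of these as a subset, so there are no further candidate keys.

{C, M}; {M, N}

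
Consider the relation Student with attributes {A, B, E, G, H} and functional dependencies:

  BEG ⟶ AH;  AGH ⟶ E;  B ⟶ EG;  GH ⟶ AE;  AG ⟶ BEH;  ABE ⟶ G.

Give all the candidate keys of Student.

{B}⁺: B→EG adds E, G; BEG→AH adds A, H → {A, B, E, G, H}.
{A, G}⁺: AG→BEH adds B, E, H → {A, B, E, G, H}. Minimal: {G}⁺ = {G}; {A}⁺ = {A} — none reach the full schema.
{G, H}⁺: GH→AE adds A, E; AG→BEH adds B → {A, B, E, G, H}. Minimal: {H}⁺ = {H}; {G}⁺ = {G} — none reach the full schema.

{B}, {A, G}, {G, H}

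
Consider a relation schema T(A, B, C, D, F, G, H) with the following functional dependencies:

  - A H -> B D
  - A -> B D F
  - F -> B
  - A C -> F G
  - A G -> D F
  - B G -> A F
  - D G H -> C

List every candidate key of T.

Attribute H never appears on the right-hand side of any dependency, so H must belong to every candidate key.
{H}⁺ = {H}, which is not all of the schema, so we must add further attributes.
{A, C, H}⁺: AH→BD adds B, D; A→BDF adds F; AC→FG adds G → {A, B, C, D, F, G, H}.
{A, G, H}⁺: AH→BD adds B, D; A→BDF adds F; DGH→C adds C → {A, B, C, D, F, G, H}.
{B, G, H}⁺: BG→AF adds A, F; AH→BD adds D; DGH→C adds C → {A, B, C, D, F, G, H}.
{F, G, H}⁺: F→B adds B; BG→AF adds A; AH→BD adds D; DGH→C adds C → {A, B, C, D, F, G, H}.

{A, C, H}, {A, G, H}, {B, G, H}, {F, G, H}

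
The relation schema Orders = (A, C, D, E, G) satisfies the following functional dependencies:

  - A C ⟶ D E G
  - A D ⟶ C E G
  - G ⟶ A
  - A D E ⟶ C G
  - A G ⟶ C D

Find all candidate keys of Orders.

{G}⁺: G→A adds A; AG→CD adds C, D; AC→DEG adds E → {A, C, D, E, G}.
{A, C}⁺: AC→DEG adds D, E, G → {A, C, D, E, G}.
{A, D}⁺: AD→CEG adds C, E, G → {A, C, D, E, G}.

{G}, {A, C}, {A, D}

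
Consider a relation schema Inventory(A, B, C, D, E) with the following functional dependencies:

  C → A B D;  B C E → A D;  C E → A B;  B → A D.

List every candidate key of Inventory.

{C, E}⁺: C→ABD adds A, B, D → {A, B, C, D, E}.

{C, E}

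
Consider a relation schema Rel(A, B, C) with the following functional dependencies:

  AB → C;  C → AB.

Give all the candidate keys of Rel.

{C}, {A, B}

{C}⁺: C→AB adds A, B → {A, B, C}.
{A, B}⁺: AB→C adds C → {A, B, C}. Minimal: {B}⁺ = {B}; {A}⁺ = {A} — none reach the full schema.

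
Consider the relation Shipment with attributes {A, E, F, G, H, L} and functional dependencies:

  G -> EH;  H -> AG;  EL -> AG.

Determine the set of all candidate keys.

EFL; FGL; FHL

Attributes F, L never appear on any right-hand side, so every candidate key must contain {F, L}.
{F, L}⁺ = {F, L}, which is not all of the schema, so we must add further attributes.
{E, F, L}⁺: EL→AG adds A, G; G→EH adds H → {A, E, F, G, H, L}.
{F, G, L}⁺: G→EH adds E, H; H→AG adds A → {A, E, F, G, H, L}.
{F, H, L}⁺: H→AG adds A, G; G→EH adds E → {A, E, F, G, H, L}.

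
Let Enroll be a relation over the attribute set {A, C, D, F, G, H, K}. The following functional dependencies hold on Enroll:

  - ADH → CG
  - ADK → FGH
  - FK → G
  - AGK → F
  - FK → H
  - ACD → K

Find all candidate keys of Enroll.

(A, C, D); (A, D, H); (A, D, K)

Attributes A, D never appear on any right-hand side, so every candidate key must contain {A, D}.
{A, D}⁺ = {A, D}, which is not all of the schema, so we must add further attributes.
{A, C, D}⁺: ACD→K adds K; ADK→FGH adds F, G, H → {A, C, D, F, G, H, K}. Minimal: {C, D}⁺ = {C, D}; {A, D}⁺ = {A, D}; {A, C}⁺ = {A, C} — none reach the full schema.
{A, D, H}⁺: ADH→CG adds C, G; ACD→K adds K; ADK→FGH adds F → {A, C, D, F, G, H, K}. Minimal: {D, H}⁺ = {D, H}; {A, H}⁺ = {A, H}; {A, D}⁺ = {A, D} — none reach the full schema.
{A, D, K}⁺: ADK→FGH adds F, G, H; ADH→CG adds C → {A, C, D, F, G, H, K}. Minimal: {D, K}⁺ = {D, K}; {A, K}⁺ = {A, K}; {A, D}⁺ = {A, D} — none reach the full schema.
Any other superkey contains one of these as a subset, so there are no further candidate keys.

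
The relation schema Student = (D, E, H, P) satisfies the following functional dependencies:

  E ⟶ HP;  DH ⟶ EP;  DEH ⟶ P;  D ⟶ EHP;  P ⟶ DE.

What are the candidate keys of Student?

{D}, {E}, {P}

{D}⁺: D→EHP adds E, H, P → {D, E, H, P}.
{E}⁺: E→HP adds H, P; P→DE adds D → {D, E, H, P}.
{P}⁺: P→DE adds D, E; E→HP adds H → {D, E, H, P}.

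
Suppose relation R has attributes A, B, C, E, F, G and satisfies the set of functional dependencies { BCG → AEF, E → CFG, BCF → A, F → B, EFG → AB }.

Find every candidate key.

{E}⁺: E→CFG adds C, F, G; F→B adds B; EFG→AB adds A → {A, B, C, E, F, G}.
{B, C, G}⁺: BCG→AEF adds A, E, F → {A, B, C, E, F, G}.
{C, F, G}⁺: F→B adds B; BCG→AEF adds A, E → {A, B, C, E, F, G}.

{E}; {B, C, G}; {C, F, G}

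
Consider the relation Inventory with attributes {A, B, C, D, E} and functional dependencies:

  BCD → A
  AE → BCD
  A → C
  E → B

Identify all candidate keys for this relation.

{A, E}, {C, D, E}

Attribute E never appears on the right-hand side of any dependency, so E must belong to every candidate key.
{E}⁺ = {B, E}, which is not all of the schema, so we must add further attributes.
{A, E}⁺: AE→BCD adds B, C, D → {A, B, C, D, E}.
{C, D, E}⁺: E→B adds B; BCD→A adds A → {A, B, C, D, E}.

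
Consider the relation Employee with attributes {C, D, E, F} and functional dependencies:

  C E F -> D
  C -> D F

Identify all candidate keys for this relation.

Attributes C, E never appear on any right-hand side, so every candidate key must contain {C, E}.
{C, E}⁺ = {C, D, E, F}, which is all of the schema, so {C, E} is the only candidate key.

(C, E)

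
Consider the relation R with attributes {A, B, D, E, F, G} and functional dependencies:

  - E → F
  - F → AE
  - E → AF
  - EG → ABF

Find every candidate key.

DEG; DFG

Attributes D, G never appear on any right-hand side, so every candidate key must contain {D, G}.
{D, G}⁺ = {D, G}, which is not all of the schema, so we must add further attributes.
{D, E, G}⁺: E→F adds F; F→AE adds A; EG→ABF adds B → {A, B, D, E, F, G}. Minimal: {E, G}⁺ = {A, B, E, F, G}; {D, G}⁺ = {D, G}; {D, E}⁺ = {A, D, E, F} — none reach the full schema.
{D, F, G}⁺: F→AE adds A, E; EG→ABF adds B → {A, B, D, E, F, G}. Minimal: {F, G}⁺ = {A, B, E, F, G}; {D, G}⁺ = {D, G}; {D, F}⁺ = {A, D, E, F} — none reach the full schema.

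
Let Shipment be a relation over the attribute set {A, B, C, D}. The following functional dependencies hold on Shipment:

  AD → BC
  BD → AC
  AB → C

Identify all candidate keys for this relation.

AD; BD

Attribute D never appears on the right-hand side of any dependency, so D must belong to every candidate key.
{D}⁺ = {D}, which is not all of the schema, so we must add further attributes.
{A, D}⁺: AD→BC adds B, C → {A, B, C, D}.
{B, D}⁺: BD→AC adds A, C → {A, B, C, D}.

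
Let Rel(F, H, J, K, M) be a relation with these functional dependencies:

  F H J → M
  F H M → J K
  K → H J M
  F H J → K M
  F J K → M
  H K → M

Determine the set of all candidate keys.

FK, FHJ, FHM

Attribute F never appears on the right-hand side of any dependency, so F must belong to every candidate key.
{F}⁺ = {F}, which is not all of the schema, so we must add further attributes.
{F, K}⁺: K→HJM adds H, J, M → {F, H, J, K, M}. Minimal: {K}⁺ = {H, J, K, M}; {F}⁺ = {F} — none reach the full schema.
{F, H, J}⁺: FHJ→M adds M; FHM→JK adds K → {F, H, J, K, M}. Minimal: {H, J}⁺ = {H, J}; {F, J}⁺ = {F, J}; {F, H}⁺ = {F, H} — none reach the full schema.
{F, H, M}⁺: FHM→JK adds J, K → {F, H, J, K, M}. Minimal: {H, M}⁺ = {H, M}; {F, M}⁺ = {F, M}; {F, H}⁺ = {F, H} — none reach the full schema.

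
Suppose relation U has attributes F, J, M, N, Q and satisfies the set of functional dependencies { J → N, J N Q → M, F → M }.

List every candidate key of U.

Attributes F, J, Q never appear on any right-hand side, so every candidate key must contain {F, J, Q}.
{F, J, Q}⁺ = {F, J, M, N, Q}, which is all of the schema, so {F, J, Q} is the only candidate key.

{F, J, Q}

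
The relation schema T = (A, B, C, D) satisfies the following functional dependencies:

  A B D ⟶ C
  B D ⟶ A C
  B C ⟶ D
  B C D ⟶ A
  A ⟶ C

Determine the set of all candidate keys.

Attribute B never appears on the right-hand side of any dependency, so B must belong to every candidate key.
{B}⁺ = {B}, which is not all of the schema, so we must add further attributes.
{A, B}⁺: A→C adds C; BC→D adds D → {A, B, C, D}.
{B, C}⁺: BC→D adds D; BCD→A adds A → {A, B, C, D}.
{B, D}⁺: BD→AC adds A, C → {A, B, C, D}.

(A, B), (B, C), (B, D)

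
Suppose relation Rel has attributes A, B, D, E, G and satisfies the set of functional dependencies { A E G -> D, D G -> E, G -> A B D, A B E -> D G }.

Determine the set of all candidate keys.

{G}⁺: G→ABD adds A, B, D; DG→E adds E → {A, B, D, E, G}.
{A, B, E}⁺: ABE→DG adds D, G → {A, B, D, E, G}.
Any other superkey contains one of these as a subset, so there are no further candidate keys.

(G), (A, B, E)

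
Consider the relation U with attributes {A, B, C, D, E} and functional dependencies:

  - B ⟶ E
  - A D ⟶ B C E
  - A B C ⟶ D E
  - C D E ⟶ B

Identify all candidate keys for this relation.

Attribute A never appears on the right-hand side of any dependency, so A must belong to every candidate key.
{A}⁺ = {A}, which is not all of the schema, so we must add further attributes.
{A, D}⁺: AD→BCE adds B, C, E → {A, B, C, D, E}.
{A, B, C}⁺: B→E adds E; ABC→DE adds D → {A, B, C, D, E}.

(A, D), (A, B, C)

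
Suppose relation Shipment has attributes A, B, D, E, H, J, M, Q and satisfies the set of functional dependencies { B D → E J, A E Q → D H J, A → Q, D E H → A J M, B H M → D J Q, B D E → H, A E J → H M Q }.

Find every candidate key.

Attribute B never appears on the right-hand side of any dependency, so B must belong to every candidate key.
{B}⁺ = {B}, which is not all of the schema, so we must add further attributes.
{B, D}⁺: BD→EJ adds E, J; BDE→H adds H; DEH→AJM adds A, M; BHM→DJQ adds Q → {A, B, D, E, H, J, M, Q}. Minimal: {D}⁺ = {D}; {B}⁺ = {B} — none reach the full schema.
{A, B, E}⁺: A→Q adds Q; AEQ→DHJ adds D, H, J; DEH→AJM adds M → {A, B, D, E, H, J, M, Q}. Minimal: {B, E}⁺ = {B, E}; {A, E}⁺ = {A, D, E, H, J, M, Q}; {A, B}⁺ = {A, B, Q} — none reach the full schema.
{B, H, M}⁺: BHM→DJQ adds D, J, Q; BD→EJ adds E; DEH→AJM adds A → {A, B, D, E, H, J, M, Q}. Minimal: {H, M}⁺ = {H, M}; {B, M}⁺ = {B, M}; {B, H}⁺ = {B, H} — none reach the full schema.
Any other superkey contains one of these as a subset, so there are no further candidate keys.

BD, ABE, BHM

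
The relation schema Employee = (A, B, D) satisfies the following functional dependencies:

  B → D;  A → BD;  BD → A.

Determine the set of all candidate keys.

{A}⁺: A→BD adds B, D → {A, B, D}.
{B}⁺: B→D adds D; BD→A adds A → {A, B, D}.
Any other superkey contains one of these as a subset, so there are no further candidate keys.

A; B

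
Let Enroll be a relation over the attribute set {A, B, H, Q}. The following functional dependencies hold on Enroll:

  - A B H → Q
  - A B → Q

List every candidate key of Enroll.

Attributes A, B, H never appear on any right-hand side, so every candidate key must contain {A, B, H}.
{A, B, H}⁺ = {A, B, H, Q}, which is all of the schema, so {A, B, H} is the only candidate key.

{A, B, H}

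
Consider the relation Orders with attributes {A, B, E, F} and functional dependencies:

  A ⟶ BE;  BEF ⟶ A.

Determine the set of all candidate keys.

Attribute F never appears on the right-hand side of any dependency, so F must belong to every candidate key.
{F}⁺ = {F}, which is not all of the schema, so we must add further attributes.
{A, F}⁺: A→BE adds B, E → {A, B, E, F}.
{B, E, F}⁺: BEF→A adds A → {A, B, E, F}.
Any other superkey contains one of these as a subset, so there are no further candidate keys.

{A, F}; {B, E, F}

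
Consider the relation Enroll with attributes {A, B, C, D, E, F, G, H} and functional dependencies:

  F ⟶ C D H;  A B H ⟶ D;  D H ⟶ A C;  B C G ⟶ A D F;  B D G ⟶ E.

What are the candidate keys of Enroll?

Attributes B, G never appear on any right-hand side, so every candidate key must contain {B, G}.
{B, G}⁺ = {B, G}, which is not all of the schema, so we must add further attributes.
{B, C, G}⁺: BCG→ADF adds A, D, F; BDG→E adds E; F→CDH adds H → {A, B, C, D, E, F, G, H}.
{B, F, G}⁺: F→CDH adds C, D, H; DH→AC adds A; BDG→E adds E → {A, B, C, D, E, F, G, H}.
{A, B, G, H}⁺: ABH→D adds D; DH→AC adds C; BCG→ADF adds F; BDG→E adds E → {A, B, C, D, E, F, G, H}.
{B, D, G, H}⁺: DH→AC adds A, C; BCG→ADF adds F; BDG→E adds E → {A, B, C, D, E, F, G, H}.

{B, C, G}, {B, F, G}, {A, B, G, H}, {B, D, G, H}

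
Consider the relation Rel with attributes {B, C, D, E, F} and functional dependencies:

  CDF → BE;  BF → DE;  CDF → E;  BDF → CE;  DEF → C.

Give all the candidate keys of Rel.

{B, F}⁺: BF→DE adds D, E; BDF→CE adds C → {B, C, D, E, F}.
{C, D, F}⁺: CDF→BE adds B, E → {B, C, D, E, F}.
{D, E, F}⁺: DEF→C adds C; CDF→BE adds B → {B, C, D, E, F}.

{B, F}; {C, D, F}; {D, E, F}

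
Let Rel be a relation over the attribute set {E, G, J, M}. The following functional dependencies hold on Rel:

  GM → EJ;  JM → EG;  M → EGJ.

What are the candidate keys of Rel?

Attribute M never appears on the right-hand side of any dependency, so M must belong to every candidate key.
{M}⁺ = {E, G, J, M}, which is all of the schema, so {M} is the only candidate key.

{M}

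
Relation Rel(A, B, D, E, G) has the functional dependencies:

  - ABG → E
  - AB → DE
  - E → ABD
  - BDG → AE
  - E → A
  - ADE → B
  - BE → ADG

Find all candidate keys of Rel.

{E}⁺: E→ABD adds A, B, D; BE→ADG adds G → {A, B, D, E, G}.
{A, B}⁺: AB→DE adds D, E; BE→ADG adds G → {A, B, D, E, G}. Minimal: {B}⁺ = {B}; {A}⁺ = {A} — none reach the full schema.
{B, D, G}⁺: BDG→AE adds A, E → {A, B, D, E, G}. Minimal: {D, G}⁺ = {D, G}; {B, G}⁺ = {B, G}; {B, D}⁺ = {B, D} — none reach the full schema.
Any other superkey contains one of these as a subset, so there are no further candidate keys.

E; AB; BDG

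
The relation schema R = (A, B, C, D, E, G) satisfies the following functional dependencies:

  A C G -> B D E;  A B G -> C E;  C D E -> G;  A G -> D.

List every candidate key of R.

{A, B, G}; {A, C, G}; {A, C, D, E}

{A, B, G}⁺: ABG→CE adds C, E; AG→D adds D → {A, B, C, D, E, G}.
{A, C, G}⁺: ACG→BDE adds B, D, E → {A, B, C, D, E, G}.
{A, C, D, E}⁺: CDE→G adds G; ACG→BDE adds B → {A, B, C, D, E, G}.
Any other superkey contains one of these as a subset, so there are no further candidate keys.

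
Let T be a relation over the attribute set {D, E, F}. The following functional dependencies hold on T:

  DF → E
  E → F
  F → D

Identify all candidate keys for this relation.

{E}⁺: E→F adds F; F→D adds D → {D, E, F}.
{F}⁺: F→D adds D; DF→E adds E → {D, E, F}.

{E}, {F}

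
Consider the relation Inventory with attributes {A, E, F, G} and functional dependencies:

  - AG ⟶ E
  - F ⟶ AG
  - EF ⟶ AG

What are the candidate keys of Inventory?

{F}

Attribute F never appears on the right-hand side of any dependency, so F must belong to every candidate key.
{F}⁺ = {A, E, F, G}, which is all of the schema, so {F} is the only candidate key.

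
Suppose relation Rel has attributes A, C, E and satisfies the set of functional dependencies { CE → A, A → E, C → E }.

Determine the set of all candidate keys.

{C}

Attribute C never appears on the right-hand side of any dependency, so C must belong to every candidate key.
{C}⁺ = {A, C, E}, which is all of the schema, so {C} is the only candidate key.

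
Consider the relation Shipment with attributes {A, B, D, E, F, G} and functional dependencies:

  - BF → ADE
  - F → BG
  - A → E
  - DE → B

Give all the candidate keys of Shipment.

(F)

{F}⁺: F→BG adds B, G; BF→ADE adds A, D, E → {A, B, D, E, F, G}.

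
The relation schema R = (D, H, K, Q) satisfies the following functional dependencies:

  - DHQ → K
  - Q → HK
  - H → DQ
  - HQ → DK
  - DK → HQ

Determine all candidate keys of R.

{H}⁺: H→DQ adds D, Q; HQ→DK adds K → {D, H, K, Q}.
{Q}⁺: Q→HK adds H, K; H→DQ adds D → {D, H, K, Q}.
{D, K}⁺: DK→HQ adds H, Q → {D, H, K, Q}. Minimal: {K}⁺ = {K}; {D}⁺ = {D} — none reach the full schema.
Any other superkey contains one of these as a subset, so there are no further candidate keys.

H; Q; DK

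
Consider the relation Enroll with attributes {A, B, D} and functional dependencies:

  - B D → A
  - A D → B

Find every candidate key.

AD, BD

Attribute D never appears on the right-hand side of any dependency, so D must belong to every candidate key.
{D}⁺ = {D}, which is not all of the schema, so we must add further attributes.
{A, D}⁺: AD→B adds B → {A, B, D}. Minimal: {D}⁺ = {D}; {A}⁺ = {A} — none reach the full schema.
{B, D}⁺: BD→A adds A → {A, B, D}. Minimal: {D}⁺ = {D}; {B}⁺ = {B} — none reach the full schema.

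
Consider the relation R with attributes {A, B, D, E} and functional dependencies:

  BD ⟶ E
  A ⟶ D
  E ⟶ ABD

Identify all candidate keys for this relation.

{E}⁺: E→ABD adds A, B, D → {A, B, D, E}.
{A, B}⁺: A→D adds D; BD→E adds E → {A, B, D, E}. Minimal: {B}⁺ = {B}; {A}⁺ = {A, D} — none reach the full schema.
{B, D}⁺: BD→E adds E; E→ABD adds A → {A, B, D, E}. Minimal: {D}⁺ = {D}; {B}⁺ = {B} — none reach the full schema.
Any other superkey contains one of these as a subset, so there are no further candidate keys.

{E}; {A, B}; {B, D}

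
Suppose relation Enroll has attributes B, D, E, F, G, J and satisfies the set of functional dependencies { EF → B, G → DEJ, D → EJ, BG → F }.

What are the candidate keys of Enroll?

(B, G); (F, G)

Attribute G never appears on the right-hand side of any dependency, so G must belong to every candidate key.
{G}⁺ = {D, E, G, J}, which is not all of the schema, so we must add further attributes.
{B, G}⁺: G→DEJ adds D, E, J; BG→F adds F → {B, D, E, F, G, J}.
{F, G}⁺: G→DEJ adds D, E, J; EF→B adds B → {B, D, E, F, G, J}.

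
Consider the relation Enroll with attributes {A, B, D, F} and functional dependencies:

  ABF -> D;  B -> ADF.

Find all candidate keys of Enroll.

(B)

Attribute B never appears on the right-hand side of any dependency, so B must belong to every candidate key.
{B}⁺ = {A, B, D, F}, which is all of the schema, so {B} is the only candidate key.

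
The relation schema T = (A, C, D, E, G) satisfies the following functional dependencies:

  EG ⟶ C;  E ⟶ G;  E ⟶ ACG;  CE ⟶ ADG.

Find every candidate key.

{E}

Attribute E never appears on the right-hand side of any dependency, so E must belong to every candidate key.
{E}⁺ = {A, C, D, E, G}, which is all of the schema, so {E} is the only candidate key.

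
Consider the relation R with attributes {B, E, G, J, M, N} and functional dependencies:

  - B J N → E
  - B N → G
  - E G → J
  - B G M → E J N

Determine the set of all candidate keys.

{B, G, M}, {B, M, N}

{B, G, M}⁺: BGM→EJN adds E, J, N → {B, E, G, J, M, N}. Minimal: {G, M}⁺ = {G, M}; {B, M}⁺ = {B, M}; {B, G}⁺ = {B, G} — none reach the full schema.
{B, M, N}⁺: BN→G adds G; BGM→EJN adds E, J → {B, E, G, J, M, N}. Minimal: {M, N}⁺ = {M, N}; {B, N}⁺ = {B, G, N}; {B, M}⁺ = {B, M} — none reach the full schema.
Any other superkey contains one of these as a subset, so there are no further candidate keys.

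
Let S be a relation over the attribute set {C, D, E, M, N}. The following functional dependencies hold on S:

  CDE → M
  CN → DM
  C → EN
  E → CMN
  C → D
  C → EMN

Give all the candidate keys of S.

{C}⁺: C→EN adds E, N; E→CMN adds M; C→D adds D → {C, D, E, M, N}.
{E}⁺: E→CMN adds C, M, N; C→D adds D → {C, D, E, M, N}.

{C}; {E}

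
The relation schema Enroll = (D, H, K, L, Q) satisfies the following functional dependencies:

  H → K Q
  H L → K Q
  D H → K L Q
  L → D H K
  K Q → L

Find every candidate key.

{H}; {L}; {K, Q}

{H}⁺: H→KQ adds K, Q; KQ→L adds L; L→DHK adds D → {D, H, K, L, Q}.
{L}⁺: L→DHK adds D, H, K; H→KQ adds Q → {D, H, K, L, Q}.
{K, Q}⁺: KQ→L adds L; L→DHK adds D, H → {D, H, K, L, Q}.
Any other superkey contains one of these as a subset, so there are no further candidate keys.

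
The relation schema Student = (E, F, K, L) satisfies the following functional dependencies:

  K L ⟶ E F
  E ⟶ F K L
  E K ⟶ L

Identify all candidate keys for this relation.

{E}; {K, L}

{E}⁺: E→FKL adds F, K, L → {E, F, K, L}.
{K, L}⁺: KL→EF adds E, F → {E, F, K, L}. Minimal: {L}⁺ = {L}; {K}⁺ = {K} — none reach the full schema.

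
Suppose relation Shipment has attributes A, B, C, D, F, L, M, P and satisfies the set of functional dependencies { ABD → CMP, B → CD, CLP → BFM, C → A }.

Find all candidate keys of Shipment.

Attribute L never appears on the right-hand side of any dependency, so L must belong to every candidate key.
{L}⁺ = {L}, which is not all of the schema, so we must add further attributes.
{B, L}⁺: B→CD adds C, D; C→A adds A; ABD→CMP adds M, P; CLP→BFM adds F → {A, B, C, D, F, L, M, P}. Minimal: {L}⁺ = {L}; {B}⁺ = {A, B, C, D, M, P} — none reach the full schema.
{C, L, P}⁺: CLP→BFM adds B, F, M; C→A adds A; B→CD adds D → {A, B, C, D, F, L, M, P}. Minimal: {L, P}⁺ = {L, P}; {C, P}⁺ = {A, C, P}; {C, L}⁺ = {A, C, L} — none reach the full schema.
Any other superkey contains one of these as a subset, so there are no further candidate keys.

(B, L), (C, L, P)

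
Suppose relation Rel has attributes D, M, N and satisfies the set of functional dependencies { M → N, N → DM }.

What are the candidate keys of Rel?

{M}⁺: M→N adds N; N→DM adds D → {D, M, N}.
{N}⁺: N→DM adds D, M → {D, M, N}.
Any other superkey contains one of these as a subset, so there are no further candidate keys.

M, N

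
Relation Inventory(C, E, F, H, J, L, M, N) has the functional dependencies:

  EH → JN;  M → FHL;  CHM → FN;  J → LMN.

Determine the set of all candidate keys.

{C, E, H}, {C, E, J}, {C, E, M}

Attributes C, E never appear on any right-hand side, so every candidate key must contain {C, E}.
{C, E}⁺ = {C, E}, which is not all of the schema, so we must add further attributes.
{C, E, H}⁺: EH→JN adds J, N; J→LMN adds L, M; M→FHL adds F → {C, E, F, H, J, L, M, N}. Minimal: {E, H}⁺ = {E, F, H, J, L, M, N}; {C, H}⁺ = {C, H}; {C, E}⁺ = {C, E} — none reach the full schema.
{C, E, J}⁺: J→LMN adds L, M, N; M→FHL adds F, H → {C, E, F, H, J, L, M, N}. Minimal: {E, J}⁺ = {E, F, H, J, L, M, N}; {C, J}⁺ = {C, F, H, J, L, M, N}; {C, E}⁺ = {C, E} — none reach the full schema.
{C, E, M}⁺: M→FHL adds F, H, L; CHM→FN adds N; EH→JN adds J → {C, E, F, H, J, L, M, N}. Minimal: {E, M}⁺ = {E, F, H, J, L, M, N}; {C, M}⁺ = {C, F, H, L, M, N}; {C, E}⁺ = {C, E} — none reach the full schema.
Any other superkey contains one of these as a subset, so there are no further candidate keys.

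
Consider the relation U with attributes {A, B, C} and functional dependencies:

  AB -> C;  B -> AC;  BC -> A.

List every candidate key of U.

{B}⁺: B→AC adds A, C → {A, B, C}.
No other minimal superkey exists.

B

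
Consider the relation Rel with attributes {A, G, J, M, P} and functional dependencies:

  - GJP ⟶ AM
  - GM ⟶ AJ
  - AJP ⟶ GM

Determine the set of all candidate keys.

Attribute P never appears on the right-hand side of any dependency, so P must belong to every candidate key.
{P}⁺ = {P}, which is not all of the schema, so we must add further attributes.
{A, J, P}⁺: AJP→GM adds G, M → {A, G, J, M, P}. Minimal: {J, P}⁺ = {J, P}; {A, P}⁺ = {A, P}; {A, J}⁺ = {A, J} — none reach the full schema.
{G, J, P}⁺: GJP→AM adds A, M → {A, G, J, M, P}. Minimal: {J, P}⁺ = {J, P}; {G, P}⁺ = {G, P}; {G, J}⁺ = {G, J} — none reach the full schema.
{G, M, P}⁺: GM→AJ adds A, J → {A, G, J, M, P}. Minimal: {M, P}⁺ = {M, P}; {G, P}⁺ = {G, P}; {G, M}⁺ = {A, G, J, M} — none reach the full schema.
Any other superkey contains one of these as a subset, so there are no further candidate keys.

AJP, GJP, GMP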